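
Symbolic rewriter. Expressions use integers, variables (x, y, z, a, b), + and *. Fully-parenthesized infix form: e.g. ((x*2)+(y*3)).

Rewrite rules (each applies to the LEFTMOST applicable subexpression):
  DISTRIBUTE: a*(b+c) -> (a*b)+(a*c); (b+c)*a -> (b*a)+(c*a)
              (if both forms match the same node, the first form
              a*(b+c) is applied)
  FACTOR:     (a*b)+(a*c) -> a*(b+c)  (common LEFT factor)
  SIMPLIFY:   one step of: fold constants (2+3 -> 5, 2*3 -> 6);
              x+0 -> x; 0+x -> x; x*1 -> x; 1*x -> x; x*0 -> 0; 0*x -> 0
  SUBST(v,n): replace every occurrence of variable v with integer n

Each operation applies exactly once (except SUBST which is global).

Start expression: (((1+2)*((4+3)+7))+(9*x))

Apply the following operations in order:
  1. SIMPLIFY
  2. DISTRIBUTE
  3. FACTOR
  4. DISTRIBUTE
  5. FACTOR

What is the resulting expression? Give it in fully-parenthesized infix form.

Start: (((1+2)*((4+3)+7))+(9*x))
Apply SIMPLIFY at LL (target: (1+2)): (((1+2)*((4+3)+7))+(9*x)) -> ((3*((4+3)+7))+(9*x))
Apply DISTRIBUTE at L (target: (3*((4+3)+7))): ((3*((4+3)+7))+(9*x)) -> (((3*(4+3))+(3*7))+(9*x))
Apply FACTOR at L (target: ((3*(4+3))+(3*7))): (((3*(4+3))+(3*7))+(9*x)) -> ((3*((4+3)+7))+(9*x))
Apply DISTRIBUTE at L (target: (3*((4+3)+7))): ((3*((4+3)+7))+(9*x)) -> (((3*(4+3))+(3*7))+(9*x))
Apply FACTOR at L (target: ((3*(4+3))+(3*7))): (((3*(4+3))+(3*7))+(9*x)) -> ((3*((4+3)+7))+(9*x))

Answer: ((3*((4+3)+7))+(9*x))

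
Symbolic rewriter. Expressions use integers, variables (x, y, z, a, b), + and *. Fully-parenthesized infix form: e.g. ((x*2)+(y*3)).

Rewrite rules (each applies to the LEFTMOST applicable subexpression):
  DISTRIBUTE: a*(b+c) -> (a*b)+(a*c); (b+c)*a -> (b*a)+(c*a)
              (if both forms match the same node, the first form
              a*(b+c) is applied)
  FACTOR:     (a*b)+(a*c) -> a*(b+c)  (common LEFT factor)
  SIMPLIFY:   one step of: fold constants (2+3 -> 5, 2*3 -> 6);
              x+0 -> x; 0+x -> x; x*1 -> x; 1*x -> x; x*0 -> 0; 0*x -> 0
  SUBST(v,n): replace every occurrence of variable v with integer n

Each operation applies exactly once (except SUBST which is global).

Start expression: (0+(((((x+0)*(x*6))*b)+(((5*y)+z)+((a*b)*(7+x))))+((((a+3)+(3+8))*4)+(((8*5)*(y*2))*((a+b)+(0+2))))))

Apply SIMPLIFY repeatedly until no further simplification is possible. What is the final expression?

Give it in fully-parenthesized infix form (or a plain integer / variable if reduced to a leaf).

Start: (0+(((((x+0)*(x*6))*b)+(((5*y)+z)+((a*b)*(7+x))))+((((a+3)+(3+8))*4)+(((8*5)*(y*2))*((a+b)+(0+2))))))
Step 1: at root: (0+(((((x+0)*(x*6))*b)+(((5*y)+z)+((a*b)*(7+x))))+((((a+3)+(3+8))*4)+(((8*5)*(y*2))*((a+b)+(0+2)))))) -> (((((x+0)*(x*6))*b)+(((5*y)+z)+((a*b)*(7+x))))+((((a+3)+(3+8))*4)+(((8*5)*(y*2))*((a+b)+(0+2))))); overall: (0+(((((x+0)*(x*6))*b)+(((5*y)+z)+((a*b)*(7+x))))+((((a+3)+(3+8))*4)+(((8*5)*(y*2))*((a+b)+(0+2)))))) -> (((((x+0)*(x*6))*b)+(((5*y)+z)+((a*b)*(7+x))))+((((a+3)+(3+8))*4)+(((8*5)*(y*2))*((a+b)+(0+2)))))
Step 2: at LLLL: (x+0) -> x; overall: (((((x+0)*(x*6))*b)+(((5*y)+z)+((a*b)*(7+x))))+((((a+3)+(3+8))*4)+(((8*5)*(y*2))*((a+b)+(0+2))))) -> ((((x*(x*6))*b)+(((5*y)+z)+((a*b)*(7+x))))+((((a+3)+(3+8))*4)+(((8*5)*(y*2))*((a+b)+(0+2)))))
Step 3: at RLLR: (3+8) -> 11; overall: ((((x*(x*6))*b)+(((5*y)+z)+((a*b)*(7+x))))+((((a+3)+(3+8))*4)+(((8*5)*(y*2))*((a+b)+(0+2))))) -> ((((x*(x*6))*b)+(((5*y)+z)+((a*b)*(7+x))))+((((a+3)+11)*4)+(((8*5)*(y*2))*((a+b)+(0+2)))))
Step 4: at RRLL: (8*5) -> 40; overall: ((((x*(x*6))*b)+(((5*y)+z)+((a*b)*(7+x))))+((((a+3)+11)*4)+(((8*5)*(y*2))*((a+b)+(0+2))))) -> ((((x*(x*6))*b)+(((5*y)+z)+((a*b)*(7+x))))+((((a+3)+11)*4)+((40*(y*2))*((a+b)+(0+2)))))
Step 5: at RRRR: (0+2) -> 2; overall: ((((x*(x*6))*b)+(((5*y)+z)+((a*b)*(7+x))))+((((a+3)+11)*4)+((40*(y*2))*((a+b)+(0+2))))) -> ((((x*(x*6))*b)+(((5*y)+z)+((a*b)*(7+x))))+((((a+3)+11)*4)+((40*(y*2))*((a+b)+2))))
Fixed point: ((((x*(x*6))*b)+(((5*y)+z)+((a*b)*(7+x))))+((((a+3)+11)*4)+((40*(y*2))*((a+b)+2))))

Answer: ((((x*(x*6))*b)+(((5*y)+z)+((a*b)*(7+x))))+((((a+3)+11)*4)+((40*(y*2))*((a+b)+2))))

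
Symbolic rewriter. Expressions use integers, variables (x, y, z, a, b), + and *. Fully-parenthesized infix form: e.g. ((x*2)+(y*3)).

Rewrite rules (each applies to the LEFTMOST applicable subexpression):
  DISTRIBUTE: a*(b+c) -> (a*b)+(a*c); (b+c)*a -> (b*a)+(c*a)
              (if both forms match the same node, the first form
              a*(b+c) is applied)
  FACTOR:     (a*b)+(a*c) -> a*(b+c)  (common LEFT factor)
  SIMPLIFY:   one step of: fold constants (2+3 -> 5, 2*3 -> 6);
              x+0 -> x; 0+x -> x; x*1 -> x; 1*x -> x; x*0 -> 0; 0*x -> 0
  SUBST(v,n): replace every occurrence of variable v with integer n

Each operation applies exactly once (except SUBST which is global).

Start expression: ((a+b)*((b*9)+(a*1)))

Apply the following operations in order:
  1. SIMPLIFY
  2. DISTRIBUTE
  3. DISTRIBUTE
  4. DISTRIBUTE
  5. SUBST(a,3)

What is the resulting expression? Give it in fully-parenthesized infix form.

Start: ((a+b)*((b*9)+(a*1)))
Apply SIMPLIFY at RR (target: (a*1)): ((a+b)*((b*9)+(a*1))) -> ((a+b)*((b*9)+a))
Apply DISTRIBUTE at root (target: ((a+b)*((b*9)+a))): ((a+b)*((b*9)+a)) -> (((a+b)*(b*9))+((a+b)*a))
Apply DISTRIBUTE at L (target: ((a+b)*(b*9))): (((a+b)*(b*9))+((a+b)*a)) -> (((a*(b*9))+(b*(b*9)))+((a+b)*a))
Apply DISTRIBUTE at R (target: ((a+b)*a)): (((a*(b*9))+(b*(b*9)))+((a+b)*a)) -> (((a*(b*9))+(b*(b*9)))+((a*a)+(b*a)))
Apply SUBST(a,3): (((a*(b*9))+(b*(b*9)))+((a*a)+(b*a))) -> (((3*(b*9))+(b*(b*9)))+((3*3)+(b*3)))

Answer: (((3*(b*9))+(b*(b*9)))+((3*3)+(b*3)))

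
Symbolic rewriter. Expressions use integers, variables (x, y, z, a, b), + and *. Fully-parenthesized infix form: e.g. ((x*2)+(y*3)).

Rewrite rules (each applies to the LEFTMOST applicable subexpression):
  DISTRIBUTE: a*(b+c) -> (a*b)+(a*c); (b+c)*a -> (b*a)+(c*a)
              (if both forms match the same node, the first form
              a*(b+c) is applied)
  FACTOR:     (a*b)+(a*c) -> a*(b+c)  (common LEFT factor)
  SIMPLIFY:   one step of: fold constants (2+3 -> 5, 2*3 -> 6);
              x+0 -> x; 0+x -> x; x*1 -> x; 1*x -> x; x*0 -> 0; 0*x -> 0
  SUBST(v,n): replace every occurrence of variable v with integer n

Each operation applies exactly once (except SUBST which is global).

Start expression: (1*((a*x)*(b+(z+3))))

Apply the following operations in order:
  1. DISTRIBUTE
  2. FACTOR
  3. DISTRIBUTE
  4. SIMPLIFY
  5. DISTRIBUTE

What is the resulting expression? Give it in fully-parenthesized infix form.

Start: (1*((a*x)*(b+(z+3))))
Apply DISTRIBUTE at R (target: ((a*x)*(b+(z+3)))): (1*((a*x)*(b+(z+3)))) -> (1*(((a*x)*b)+((a*x)*(z+3))))
Apply FACTOR at R (target: (((a*x)*b)+((a*x)*(z+3)))): (1*(((a*x)*b)+((a*x)*(z+3)))) -> (1*((a*x)*(b+(z+3))))
Apply DISTRIBUTE at R (target: ((a*x)*(b+(z+3)))): (1*((a*x)*(b+(z+3)))) -> (1*(((a*x)*b)+((a*x)*(z+3))))
Apply SIMPLIFY at root (target: (1*(((a*x)*b)+((a*x)*(z+3))))): (1*(((a*x)*b)+((a*x)*(z+3)))) -> (((a*x)*b)+((a*x)*(z+3)))
Apply DISTRIBUTE at R (target: ((a*x)*(z+3))): (((a*x)*b)+((a*x)*(z+3))) -> (((a*x)*b)+(((a*x)*z)+((a*x)*3)))

Answer: (((a*x)*b)+(((a*x)*z)+((a*x)*3)))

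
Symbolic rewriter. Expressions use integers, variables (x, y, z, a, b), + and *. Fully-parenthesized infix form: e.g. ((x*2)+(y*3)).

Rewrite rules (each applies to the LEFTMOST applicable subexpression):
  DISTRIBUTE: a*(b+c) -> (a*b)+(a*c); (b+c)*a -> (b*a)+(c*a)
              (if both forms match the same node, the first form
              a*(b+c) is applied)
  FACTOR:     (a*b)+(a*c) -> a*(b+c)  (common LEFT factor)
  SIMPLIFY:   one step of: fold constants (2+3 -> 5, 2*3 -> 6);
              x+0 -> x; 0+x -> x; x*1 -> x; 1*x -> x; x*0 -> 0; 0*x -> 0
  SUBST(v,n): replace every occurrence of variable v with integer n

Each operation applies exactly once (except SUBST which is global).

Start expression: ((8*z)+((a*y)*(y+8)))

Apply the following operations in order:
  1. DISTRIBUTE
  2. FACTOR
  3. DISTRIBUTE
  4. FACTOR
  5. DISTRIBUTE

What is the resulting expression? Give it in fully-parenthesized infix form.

Start: ((8*z)+((a*y)*(y+8)))
Apply DISTRIBUTE at R (target: ((a*y)*(y+8))): ((8*z)+((a*y)*(y+8))) -> ((8*z)+(((a*y)*y)+((a*y)*8)))
Apply FACTOR at R (target: (((a*y)*y)+((a*y)*8))): ((8*z)+(((a*y)*y)+((a*y)*8))) -> ((8*z)+((a*y)*(y+8)))
Apply DISTRIBUTE at R (target: ((a*y)*(y+8))): ((8*z)+((a*y)*(y+8))) -> ((8*z)+(((a*y)*y)+((a*y)*8)))
Apply FACTOR at R (target: (((a*y)*y)+((a*y)*8))): ((8*z)+(((a*y)*y)+((a*y)*8))) -> ((8*z)+((a*y)*(y+8)))
Apply DISTRIBUTE at R (target: ((a*y)*(y+8))): ((8*z)+((a*y)*(y+8))) -> ((8*z)+(((a*y)*y)+((a*y)*8)))

Answer: ((8*z)+(((a*y)*y)+((a*y)*8)))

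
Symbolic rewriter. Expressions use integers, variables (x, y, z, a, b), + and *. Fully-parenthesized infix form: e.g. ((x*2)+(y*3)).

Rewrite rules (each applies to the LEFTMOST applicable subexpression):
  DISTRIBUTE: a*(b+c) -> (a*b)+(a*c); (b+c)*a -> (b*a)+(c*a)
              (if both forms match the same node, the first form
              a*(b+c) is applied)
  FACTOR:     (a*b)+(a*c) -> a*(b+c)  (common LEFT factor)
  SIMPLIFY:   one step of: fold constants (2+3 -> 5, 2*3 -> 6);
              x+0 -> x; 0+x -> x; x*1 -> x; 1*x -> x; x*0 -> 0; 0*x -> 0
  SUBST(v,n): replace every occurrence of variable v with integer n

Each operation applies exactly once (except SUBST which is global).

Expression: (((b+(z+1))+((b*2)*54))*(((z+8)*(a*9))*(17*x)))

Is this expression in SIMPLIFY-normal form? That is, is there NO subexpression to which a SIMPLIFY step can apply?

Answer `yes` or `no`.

Expression: (((b+(z+1))+((b*2)*54))*(((z+8)*(a*9))*(17*x)))
Scanning for simplifiable subexpressions (pre-order)...
  at root: (((b+(z+1))+((b*2)*54))*(((z+8)*(a*9))*(17*x))) (not simplifiable)
  at L: ((b+(z+1))+((b*2)*54)) (not simplifiable)
  at LL: (b+(z+1)) (not simplifiable)
  at LLR: (z+1) (not simplifiable)
  at LR: ((b*2)*54) (not simplifiable)
  at LRL: (b*2) (not simplifiable)
  at R: (((z+8)*(a*9))*(17*x)) (not simplifiable)
  at RL: ((z+8)*(a*9)) (not simplifiable)
  at RLL: (z+8) (not simplifiable)
  at RLR: (a*9) (not simplifiable)
  at RR: (17*x) (not simplifiable)
Result: no simplifiable subexpression found -> normal form.

Answer: yes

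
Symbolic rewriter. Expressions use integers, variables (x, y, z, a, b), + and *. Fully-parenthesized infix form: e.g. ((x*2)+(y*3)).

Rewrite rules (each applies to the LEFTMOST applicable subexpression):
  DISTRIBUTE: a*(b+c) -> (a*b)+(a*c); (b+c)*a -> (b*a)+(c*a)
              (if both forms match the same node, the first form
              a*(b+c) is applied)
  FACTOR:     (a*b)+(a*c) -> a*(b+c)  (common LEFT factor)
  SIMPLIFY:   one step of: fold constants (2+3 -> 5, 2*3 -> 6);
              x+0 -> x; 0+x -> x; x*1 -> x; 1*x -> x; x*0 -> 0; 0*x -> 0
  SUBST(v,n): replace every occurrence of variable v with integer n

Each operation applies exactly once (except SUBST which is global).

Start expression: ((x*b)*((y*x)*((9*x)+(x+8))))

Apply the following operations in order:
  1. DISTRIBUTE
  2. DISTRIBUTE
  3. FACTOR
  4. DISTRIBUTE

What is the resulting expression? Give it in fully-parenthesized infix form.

Start: ((x*b)*((y*x)*((9*x)+(x+8))))
Apply DISTRIBUTE at R (target: ((y*x)*((9*x)+(x+8)))): ((x*b)*((y*x)*((9*x)+(x+8)))) -> ((x*b)*(((y*x)*(9*x))+((y*x)*(x+8))))
Apply DISTRIBUTE at root (target: ((x*b)*(((y*x)*(9*x))+((y*x)*(x+8))))): ((x*b)*(((y*x)*(9*x))+((y*x)*(x+8)))) -> (((x*b)*((y*x)*(9*x)))+((x*b)*((y*x)*(x+8))))
Apply FACTOR at root (target: (((x*b)*((y*x)*(9*x)))+((x*b)*((y*x)*(x+8))))): (((x*b)*((y*x)*(9*x)))+((x*b)*((y*x)*(x+8)))) -> ((x*b)*(((y*x)*(9*x))+((y*x)*(x+8))))
Apply DISTRIBUTE at root (target: ((x*b)*(((y*x)*(9*x))+((y*x)*(x+8))))): ((x*b)*(((y*x)*(9*x))+((y*x)*(x+8)))) -> (((x*b)*((y*x)*(9*x)))+((x*b)*((y*x)*(x+8))))

Answer: (((x*b)*((y*x)*(9*x)))+((x*b)*((y*x)*(x+8))))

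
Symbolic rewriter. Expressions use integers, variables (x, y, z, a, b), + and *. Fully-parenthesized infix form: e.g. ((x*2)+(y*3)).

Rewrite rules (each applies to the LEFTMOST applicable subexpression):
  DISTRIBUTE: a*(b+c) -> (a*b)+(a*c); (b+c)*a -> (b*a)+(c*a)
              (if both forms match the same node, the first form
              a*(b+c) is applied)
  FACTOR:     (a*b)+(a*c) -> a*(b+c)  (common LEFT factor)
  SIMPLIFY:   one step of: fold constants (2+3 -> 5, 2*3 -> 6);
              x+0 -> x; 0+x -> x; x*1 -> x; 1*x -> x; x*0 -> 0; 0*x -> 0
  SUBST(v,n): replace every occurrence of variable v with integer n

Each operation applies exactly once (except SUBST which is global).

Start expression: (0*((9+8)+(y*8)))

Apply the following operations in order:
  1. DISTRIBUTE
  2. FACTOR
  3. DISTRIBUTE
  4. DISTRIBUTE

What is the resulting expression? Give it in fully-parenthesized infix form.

Answer: (((0*9)+(0*8))+(0*(y*8)))

Derivation:
Start: (0*((9+8)+(y*8)))
Apply DISTRIBUTE at root (target: (0*((9+8)+(y*8)))): (0*((9+8)+(y*8))) -> ((0*(9+8))+(0*(y*8)))
Apply FACTOR at root (target: ((0*(9+8))+(0*(y*8)))): ((0*(9+8))+(0*(y*8))) -> (0*((9+8)+(y*8)))
Apply DISTRIBUTE at root (target: (0*((9+8)+(y*8)))): (0*((9+8)+(y*8))) -> ((0*(9+8))+(0*(y*8)))
Apply DISTRIBUTE at L (target: (0*(9+8))): ((0*(9+8))+(0*(y*8))) -> (((0*9)+(0*8))+(0*(y*8)))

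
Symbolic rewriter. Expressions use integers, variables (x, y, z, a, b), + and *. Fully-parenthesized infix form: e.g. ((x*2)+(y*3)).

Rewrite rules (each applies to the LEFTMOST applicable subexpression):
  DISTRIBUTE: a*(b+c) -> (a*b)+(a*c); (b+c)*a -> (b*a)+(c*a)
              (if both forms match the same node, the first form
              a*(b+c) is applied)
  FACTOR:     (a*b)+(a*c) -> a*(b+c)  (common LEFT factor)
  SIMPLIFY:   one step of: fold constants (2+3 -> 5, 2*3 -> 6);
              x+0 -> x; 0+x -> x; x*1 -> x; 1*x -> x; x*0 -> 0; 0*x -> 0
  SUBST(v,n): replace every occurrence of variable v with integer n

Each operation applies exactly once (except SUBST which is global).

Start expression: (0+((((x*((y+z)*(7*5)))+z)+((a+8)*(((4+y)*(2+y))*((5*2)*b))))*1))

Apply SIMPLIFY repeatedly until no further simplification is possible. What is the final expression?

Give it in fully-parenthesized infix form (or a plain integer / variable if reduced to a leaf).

Answer: (((x*((y+z)*35))+z)+((a+8)*(((4+y)*(2+y))*(10*b))))

Derivation:
Start: (0+((((x*((y+z)*(7*5)))+z)+((a+8)*(((4+y)*(2+y))*((5*2)*b))))*1))
Step 1: at root: (0+((((x*((y+z)*(7*5)))+z)+((a+8)*(((4+y)*(2+y))*((5*2)*b))))*1)) -> ((((x*((y+z)*(7*5)))+z)+((a+8)*(((4+y)*(2+y))*((5*2)*b))))*1); overall: (0+((((x*((y+z)*(7*5)))+z)+((a+8)*(((4+y)*(2+y))*((5*2)*b))))*1)) -> ((((x*((y+z)*(7*5)))+z)+((a+8)*(((4+y)*(2+y))*((5*2)*b))))*1)
Step 2: at root: ((((x*((y+z)*(7*5)))+z)+((a+8)*(((4+y)*(2+y))*((5*2)*b))))*1) -> (((x*((y+z)*(7*5)))+z)+((a+8)*(((4+y)*(2+y))*((5*2)*b)))); overall: ((((x*((y+z)*(7*5)))+z)+((a+8)*(((4+y)*(2+y))*((5*2)*b))))*1) -> (((x*((y+z)*(7*5)))+z)+((a+8)*(((4+y)*(2+y))*((5*2)*b))))
Step 3: at LLRR: (7*5) -> 35; overall: (((x*((y+z)*(7*5)))+z)+((a+8)*(((4+y)*(2+y))*((5*2)*b)))) -> (((x*((y+z)*35))+z)+((a+8)*(((4+y)*(2+y))*((5*2)*b))))
Step 4: at RRRL: (5*2) -> 10; overall: (((x*((y+z)*35))+z)+((a+8)*(((4+y)*(2+y))*((5*2)*b)))) -> (((x*((y+z)*35))+z)+((a+8)*(((4+y)*(2+y))*(10*b))))
Fixed point: (((x*((y+z)*35))+z)+((a+8)*(((4+y)*(2+y))*(10*b))))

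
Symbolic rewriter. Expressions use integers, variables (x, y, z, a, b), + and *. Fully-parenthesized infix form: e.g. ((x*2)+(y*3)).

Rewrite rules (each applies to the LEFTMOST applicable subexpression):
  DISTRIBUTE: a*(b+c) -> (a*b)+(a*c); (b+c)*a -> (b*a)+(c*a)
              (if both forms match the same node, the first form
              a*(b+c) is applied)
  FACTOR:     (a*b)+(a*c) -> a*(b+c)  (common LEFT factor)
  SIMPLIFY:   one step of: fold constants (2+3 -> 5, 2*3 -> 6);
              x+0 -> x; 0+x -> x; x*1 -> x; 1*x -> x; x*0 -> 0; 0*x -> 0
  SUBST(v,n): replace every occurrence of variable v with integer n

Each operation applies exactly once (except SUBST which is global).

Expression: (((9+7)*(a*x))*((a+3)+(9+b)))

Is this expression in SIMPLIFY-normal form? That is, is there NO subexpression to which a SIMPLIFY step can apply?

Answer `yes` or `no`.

Expression: (((9+7)*(a*x))*((a+3)+(9+b)))
Scanning for simplifiable subexpressions (pre-order)...
  at root: (((9+7)*(a*x))*((a+3)+(9+b))) (not simplifiable)
  at L: ((9+7)*(a*x)) (not simplifiable)
  at LL: (9+7) (SIMPLIFIABLE)
  at LR: (a*x) (not simplifiable)
  at R: ((a+3)+(9+b)) (not simplifiable)
  at RL: (a+3) (not simplifiable)
  at RR: (9+b) (not simplifiable)
Found simplifiable subexpr at path LL: (9+7)
One SIMPLIFY step would give: ((16*(a*x))*((a+3)+(9+b)))
-> NOT in normal form.

Answer: no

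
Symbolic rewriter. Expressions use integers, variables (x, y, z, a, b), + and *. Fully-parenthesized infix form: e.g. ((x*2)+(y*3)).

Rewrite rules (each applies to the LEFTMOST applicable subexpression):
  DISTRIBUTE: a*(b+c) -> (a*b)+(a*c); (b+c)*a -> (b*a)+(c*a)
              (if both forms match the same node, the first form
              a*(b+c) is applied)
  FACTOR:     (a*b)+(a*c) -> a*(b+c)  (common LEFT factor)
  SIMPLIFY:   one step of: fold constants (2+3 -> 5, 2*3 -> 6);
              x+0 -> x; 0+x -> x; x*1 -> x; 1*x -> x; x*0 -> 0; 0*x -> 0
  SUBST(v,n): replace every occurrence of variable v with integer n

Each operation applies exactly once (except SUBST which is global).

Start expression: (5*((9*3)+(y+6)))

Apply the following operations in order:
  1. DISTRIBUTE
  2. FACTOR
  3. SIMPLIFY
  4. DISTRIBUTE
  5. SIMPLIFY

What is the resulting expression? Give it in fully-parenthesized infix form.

Answer: (135+(5*(y+6)))

Derivation:
Start: (5*((9*3)+(y+6)))
Apply DISTRIBUTE at root (target: (5*((9*3)+(y+6)))): (5*((9*3)+(y+6))) -> ((5*(9*3))+(5*(y+6)))
Apply FACTOR at root (target: ((5*(9*3))+(5*(y+6)))): ((5*(9*3))+(5*(y+6))) -> (5*((9*3)+(y+6)))
Apply SIMPLIFY at RL (target: (9*3)): (5*((9*3)+(y+6))) -> (5*(27+(y+6)))
Apply DISTRIBUTE at root (target: (5*(27+(y+6)))): (5*(27+(y+6))) -> ((5*27)+(5*(y+6)))
Apply SIMPLIFY at L (target: (5*27)): ((5*27)+(5*(y+6))) -> (135+(5*(y+6)))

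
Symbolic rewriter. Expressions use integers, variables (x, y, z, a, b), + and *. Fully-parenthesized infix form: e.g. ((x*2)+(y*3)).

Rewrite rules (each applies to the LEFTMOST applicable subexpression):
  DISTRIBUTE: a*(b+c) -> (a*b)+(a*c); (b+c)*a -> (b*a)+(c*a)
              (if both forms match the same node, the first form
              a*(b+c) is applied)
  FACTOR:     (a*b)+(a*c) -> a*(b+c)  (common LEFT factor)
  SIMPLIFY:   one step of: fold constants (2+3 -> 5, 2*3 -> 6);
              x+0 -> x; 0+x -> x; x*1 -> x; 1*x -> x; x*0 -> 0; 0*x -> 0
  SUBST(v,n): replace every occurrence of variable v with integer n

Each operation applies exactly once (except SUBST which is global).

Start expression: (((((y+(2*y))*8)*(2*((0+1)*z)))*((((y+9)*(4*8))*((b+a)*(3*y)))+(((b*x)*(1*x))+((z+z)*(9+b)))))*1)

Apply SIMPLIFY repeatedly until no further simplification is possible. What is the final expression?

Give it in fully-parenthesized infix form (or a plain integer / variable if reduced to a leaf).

Answer: ((((y+(2*y))*8)*(2*z))*((((y+9)*32)*((b+a)*(3*y)))+(((b*x)*x)+((z+z)*(9+b)))))

Derivation:
Start: (((((y+(2*y))*8)*(2*((0+1)*z)))*((((y+9)*(4*8))*((b+a)*(3*y)))+(((b*x)*(1*x))+((z+z)*(9+b)))))*1)
Step 1: at root: (((((y+(2*y))*8)*(2*((0+1)*z)))*((((y+9)*(4*8))*((b+a)*(3*y)))+(((b*x)*(1*x))+((z+z)*(9+b)))))*1) -> ((((y+(2*y))*8)*(2*((0+1)*z)))*((((y+9)*(4*8))*((b+a)*(3*y)))+(((b*x)*(1*x))+((z+z)*(9+b))))); overall: (((((y+(2*y))*8)*(2*((0+1)*z)))*((((y+9)*(4*8))*((b+a)*(3*y)))+(((b*x)*(1*x))+((z+z)*(9+b)))))*1) -> ((((y+(2*y))*8)*(2*((0+1)*z)))*((((y+9)*(4*8))*((b+a)*(3*y)))+(((b*x)*(1*x))+((z+z)*(9+b)))))
Step 2: at LRRL: (0+1) -> 1; overall: ((((y+(2*y))*8)*(2*((0+1)*z)))*((((y+9)*(4*8))*((b+a)*(3*y)))+(((b*x)*(1*x))+((z+z)*(9+b))))) -> ((((y+(2*y))*8)*(2*(1*z)))*((((y+9)*(4*8))*((b+a)*(3*y)))+(((b*x)*(1*x))+((z+z)*(9+b)))))
Step 3: at LRR: (1*z) -> z; overall: ((((y+(2*y))*8)*(2*(1*z)))*((((y+9)*(4*8))*((b+a)*(3*y)))+(((b*x)*(1*x))+((z+z)*(9+b))))) -> ((((y+(2*y))*8)*(2*z))*((((y+9)*(4*8))*((b+a)*(3*y)))+(((b*x)*(1*x))+((z+z)*(9+b)))))
Step 4: at RLLR: (4*8) -> 32; overall: ((((y+(2*y))*8)*(2*z))*((((y+9)*(4*8))*((b+a)*(3*y)))+(((b*x)*(1*x))+((z+z)*(9+b))))) -> ((((y+(2*y))*8)*(2*z))*((((y+9)*32)*((b+a)*(3*y)))+(((b*x)*(1*x))+((z+z)*(9+b)))))
Step 5: at RRLR: (1*x) -> x; overall: ((((y+(2*y))*8)*(2*z))*((((y+9)*32)*((b+a)*(3*y)))+(((b*x)*(1*x))+((z+z)*(9+b))))) -> ((((y+(2*y))*8)*(2*z))*((((y+9)*32)*((b+a)*(3*y)))+(((b*x)*x)+((z+z)*(9+b)))))
Fixed point: ((((y+(2*y))*8)*(2*z))*((((y+9)*32)*((b+a)*(3*y)))+(((b*x)*x)+((z+z)*(9+b)))))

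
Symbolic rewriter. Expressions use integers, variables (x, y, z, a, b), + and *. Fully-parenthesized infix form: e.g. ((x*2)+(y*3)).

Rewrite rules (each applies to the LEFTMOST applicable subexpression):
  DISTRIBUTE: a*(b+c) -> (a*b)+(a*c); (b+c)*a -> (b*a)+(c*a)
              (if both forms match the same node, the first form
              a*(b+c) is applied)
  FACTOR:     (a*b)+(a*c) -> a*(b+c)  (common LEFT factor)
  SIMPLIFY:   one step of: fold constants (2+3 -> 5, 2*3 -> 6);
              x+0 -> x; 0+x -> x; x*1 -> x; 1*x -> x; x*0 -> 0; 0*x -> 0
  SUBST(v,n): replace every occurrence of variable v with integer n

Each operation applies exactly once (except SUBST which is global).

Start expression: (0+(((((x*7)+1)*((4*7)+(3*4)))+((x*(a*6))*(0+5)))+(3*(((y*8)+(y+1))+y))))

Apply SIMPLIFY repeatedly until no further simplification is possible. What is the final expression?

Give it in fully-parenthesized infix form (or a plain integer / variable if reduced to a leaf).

Start: (0+(((((x*7)+1)*((4*7)+(3*4)))+((x*(a*6))*(0+5)))+(3*(((y*8)+(y+1))+y))))
Step 1: at root: (0+(((((x*7)+1)*((4*7)+(3*4)))+((x*(a*6))*(0+5)))+(3*(((y*8)+(y+1))+y)))) -> (((((x*7)+1)*((4*7)+(3*4)))+((x*(a*6))*(0+5)))+(3*(((y*8)+(y+1))+y))); overall: (0+(((((x*7)+1)*((4*7)+(3*4)))+((x*(a*6))*(0+5)))+(3*(((y*8)+(y+1))+y)))) -> (((((x*7)+1)*((4*7)+(3*4)))+((x*(a*6))*(0+5)))+(3*(((y*8)+(y+1))+y)))
Step 2: at LLRL: (4*7) -> 28; overall: (((((x*7)+1)*((4*7)+(3*4)))+((x*(a*6))*(0+5)))+(3*(((y*8)+(y+1))+y))) -> (((((x*7)+1)*(28+(3*4)))+((x*(a*6))*(0+5)))+(3*(((y*8)+(y+1))+y)))
Step 3: at LLRR: (3*4) -> 12; overall: (((((x*7)+1)*(28+(3*4)))+((x*(a*6))*(0+5)))+(3*(((y*8)+(y+1))+y))) -> (((((x*7)+1)*(28+12))+((x*(a*6))*(0+5)))+(3*(((y*8)+(y+1))+y)))
Step 4: at LLR: (28+12) -> 40; overall: (((((x*7)+1)*(28+12))+((x*(a*6))*(0+5)))+(3*(((y*8)+(y+1))+y))) -> (((((x*7)+1)*40)+((x*(a*6))*(0+5)))+(3*(((y*8)+(y+1))+y)))
Step 5: at LRR: (0+5) -> 5; overall: (((((x*7)+1)*40)+((x*(a*6))*(0+5)))+(3*(((y*8)+(y+1))+y))) -> (((((x*7)+1)*40)+((x*(a*6))*5))+(3*(((y*8)+(y+1))+y)))
Fixed point: (((((x*7)+1)*40)+((x*(a*6))*5))+(3*(((y*8)+(y+1))+y)))

Answer: (((((x*7)+1)*40)+((x*(a*6))*5))+(3*(((y*8)+(y+1))+y)))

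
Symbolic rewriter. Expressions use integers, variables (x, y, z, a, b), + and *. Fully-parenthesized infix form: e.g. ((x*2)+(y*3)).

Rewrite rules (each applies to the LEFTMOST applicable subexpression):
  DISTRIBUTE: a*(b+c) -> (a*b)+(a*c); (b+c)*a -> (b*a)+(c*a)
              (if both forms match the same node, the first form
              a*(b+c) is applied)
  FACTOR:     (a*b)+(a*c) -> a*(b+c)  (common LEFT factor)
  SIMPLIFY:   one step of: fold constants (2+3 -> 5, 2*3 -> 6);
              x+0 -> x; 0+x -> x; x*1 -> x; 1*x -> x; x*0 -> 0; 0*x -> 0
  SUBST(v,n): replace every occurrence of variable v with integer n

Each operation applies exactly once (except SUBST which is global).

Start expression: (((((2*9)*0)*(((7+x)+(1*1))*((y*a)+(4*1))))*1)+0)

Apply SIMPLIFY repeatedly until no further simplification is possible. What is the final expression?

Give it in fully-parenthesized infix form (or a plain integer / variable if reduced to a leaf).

Answer: 0

Derivation:
Start: (((((2*9)*0)*(((7+x)+(1*1))*((y*a)+(4*1))))*1)+0)
Step 1: at root: (((((2*9)*0)*(((7+x)+(1*1))*((y*a)+(4*1))))*1)+0) -> ((((2*9)*0)*(((7+x)+(1*1))*((y*a)+(4*1))))*1); overall: (((((2*9)*0)*(((7+x)+(1*1))*((y*a)+(4*1))))*1)+0) -> ((((2*9)*0)*(((7+x)+(1*1))*((y*a)+(4*1))))*1)
Step 2: at root: ((((2*9)*0)*(((7+x)+(1*1))*((y*a)+(4*1))))*1) -> (((2*9)*0)*(((7+x)+(1*1))*((y*a)+(4*1)))); overall: ((((2*9)*0)*(((7+x)+(1*1))*((y*a)+(4*1))))*1) -> (((2*9)*0)*(((7+x)+(1*1))*((y*a)+(4*1))))
Step 3: at L: ((2*9)*0) -> 0; overall: (((2*9)*0)*(((7+x)+(1*1))*((y*a)+(4*1)))) -> (0*(((7+x)+(1*1))*((y*a)+(4*1))))
Step 4: at root: (0*(((7+x)+(1*1))*((y*a)+(4*1)))) -> 0; overall: (0*(((7+x)+(1*1))*((y*a)+(4*1)))) -> 0
Fixed point: 0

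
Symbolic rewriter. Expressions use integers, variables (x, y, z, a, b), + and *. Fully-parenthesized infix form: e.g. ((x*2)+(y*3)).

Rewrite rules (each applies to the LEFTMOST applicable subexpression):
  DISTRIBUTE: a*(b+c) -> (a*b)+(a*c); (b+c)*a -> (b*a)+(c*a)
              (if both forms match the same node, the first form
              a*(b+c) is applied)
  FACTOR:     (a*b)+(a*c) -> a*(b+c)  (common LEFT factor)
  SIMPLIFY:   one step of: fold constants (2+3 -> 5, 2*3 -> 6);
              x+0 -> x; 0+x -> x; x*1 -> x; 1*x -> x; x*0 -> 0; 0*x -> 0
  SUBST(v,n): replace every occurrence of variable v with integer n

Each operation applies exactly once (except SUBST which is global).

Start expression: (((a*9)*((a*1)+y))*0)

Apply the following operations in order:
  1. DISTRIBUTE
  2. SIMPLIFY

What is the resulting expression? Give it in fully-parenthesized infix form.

Answer: 0

Derivation:
Start: (((a*9)*((a*1)+y))*0)
Apply DISTRIBUTE at L (target: ((a*9)*((a*1)+y))): (((a*9)*((a*1)+y))*0) -> ((((a*9)*(a*1))+((a*9)*y))*0)
Apply SIMPLIFY at root (target: ((((a*9)*(a*1))+((a*9)*y))*0)): ((((a*9)*(a*1))+((a*9)*y))*0) -> 0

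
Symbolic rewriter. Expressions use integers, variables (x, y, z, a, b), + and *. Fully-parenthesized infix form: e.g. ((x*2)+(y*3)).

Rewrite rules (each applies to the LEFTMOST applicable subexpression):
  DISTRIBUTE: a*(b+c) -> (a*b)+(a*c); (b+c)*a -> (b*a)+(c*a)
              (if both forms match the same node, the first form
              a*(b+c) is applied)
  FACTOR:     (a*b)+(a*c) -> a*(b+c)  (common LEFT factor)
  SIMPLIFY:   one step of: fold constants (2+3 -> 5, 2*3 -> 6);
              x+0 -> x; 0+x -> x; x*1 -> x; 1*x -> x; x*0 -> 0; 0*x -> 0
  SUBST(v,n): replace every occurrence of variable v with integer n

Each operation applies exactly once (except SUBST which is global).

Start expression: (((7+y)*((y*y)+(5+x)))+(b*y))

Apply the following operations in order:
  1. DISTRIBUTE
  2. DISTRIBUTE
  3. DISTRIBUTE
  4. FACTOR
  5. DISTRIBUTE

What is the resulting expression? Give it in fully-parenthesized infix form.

Answer: ((((7*(y*y))+(y*(y*y)))+(((7+y)*5)+((7+y)*x)))+(b*y))

Derivation:
Start: (((7+y)*((y*y)+(5+x)))+(b*y))
Apply DISTRIBUTE at L (target: ((7+y)*((y*y)+(5+x)))): (((7+y)*((y*y)+(5+x)))+(b*y)) -> ((((7+y)*(y*y))+((7+y)*(5+x)))+(b*y))
Apply DISTRIBUTE at LL (target: ((7+y)*(y*y))): ((((7+y)*(y*y))+((7+y)*(5+x)))+(b*y)) -> ((((7*(y*y))+(y*(y*y)))+((7+y)*(5+x)))+(b*y))
Apply DISTRIBUTE at LR (target: ((7+y)*(5+x))): ((((7*(y*y))+(y*(y*y)))+((7+y)*(5+x)))+(b*y)) -> ((((7*(y*y))+(y*(y*y)))+(((7+y)*5)+((7+y)*x)))+(b*y))
Apply FACTOR at LR (target: (((7+y)*5)+((7+y)*x))): ((((7*(y*y))+(y*(y*y)))+(((7+y)*5)+((7+y)*x)))+(b*y)) -> ((((7*(y*y))+(y*(y*y)))+((7+y)*(5+x)))+(b*y))
Apply DISTRIBUTE at LR (target: ((7+y)*(5+x))): ((((7*(y*y))+(y*(y*y)))+((7+y)*(5+x)))+(b*y)) -> ((((7*(y*y))+(y*(y*y)))+(((7+y)*5)+((7+y)*x)))+(b*y))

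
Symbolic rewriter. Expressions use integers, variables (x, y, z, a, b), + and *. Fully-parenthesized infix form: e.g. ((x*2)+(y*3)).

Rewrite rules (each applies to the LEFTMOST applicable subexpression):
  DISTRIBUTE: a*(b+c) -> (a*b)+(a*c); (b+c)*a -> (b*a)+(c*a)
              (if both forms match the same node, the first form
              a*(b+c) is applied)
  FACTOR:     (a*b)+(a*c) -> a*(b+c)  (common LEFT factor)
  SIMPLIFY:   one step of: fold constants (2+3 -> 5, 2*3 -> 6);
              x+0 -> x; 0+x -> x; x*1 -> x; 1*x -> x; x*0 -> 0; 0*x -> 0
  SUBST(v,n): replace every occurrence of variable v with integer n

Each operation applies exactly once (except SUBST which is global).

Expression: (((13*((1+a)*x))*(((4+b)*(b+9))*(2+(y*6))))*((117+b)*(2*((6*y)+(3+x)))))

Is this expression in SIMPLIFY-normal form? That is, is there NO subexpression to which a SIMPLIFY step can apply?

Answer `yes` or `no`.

Expression: (((13*((1+a)*x))*(((4+b)*(b+9))*(2+(y*6))))*((117+b)*(2*((6*y)+(3+x)))))
Scanning for simplifiable subexpressions (pre-order)...
  at root: (((13*((1+a)*x))*(((4+b)*(b+9))*(2+(y*6))))*((117+b)*(2*((6*y)+(3+x))))) (not simplifiable)
  at L: ((13*((1+a)*x))*(((4+b)*(b+9))*(2+(y*6)))) (not simplifiable)
  at LL: (13*((1+a)*x)) (not simplifiable)
  at LLR: ((1+a)*x) (not simplifiable)
  at LLRL: (1+a) (not simplifiable)
  at LR: (((4+b)*(b+9))*(2+(y*6))) (not simplifiable)
  at LRL: ((4+b)*(b+9)) (not simplifiable)
  at LRLL: (4+b) (not simplifiable)
  at LRLR: (b+9) (not simplifiable)
  at LRR: (2+(y*6)) (not simplifiable)
  at LRRR: (y*6) (not simplifiable)
  at R: ((117+b)*(2*((6*y)+(3+x)))) (not simplifiable)
  at RL: (117+b) (not simplifiable)
  at RR: (2*((6*y)+(3+x))) (not simplifiable)
  at RRR: ((6*y)+(3+x)) (not simplifiable)
  at RRRL: (6*y) (not simplifiable)
  at RRRR: (3+x) (not simplifiable)
Result: no simplifiable subexpression found -> normal form.

Answer: yes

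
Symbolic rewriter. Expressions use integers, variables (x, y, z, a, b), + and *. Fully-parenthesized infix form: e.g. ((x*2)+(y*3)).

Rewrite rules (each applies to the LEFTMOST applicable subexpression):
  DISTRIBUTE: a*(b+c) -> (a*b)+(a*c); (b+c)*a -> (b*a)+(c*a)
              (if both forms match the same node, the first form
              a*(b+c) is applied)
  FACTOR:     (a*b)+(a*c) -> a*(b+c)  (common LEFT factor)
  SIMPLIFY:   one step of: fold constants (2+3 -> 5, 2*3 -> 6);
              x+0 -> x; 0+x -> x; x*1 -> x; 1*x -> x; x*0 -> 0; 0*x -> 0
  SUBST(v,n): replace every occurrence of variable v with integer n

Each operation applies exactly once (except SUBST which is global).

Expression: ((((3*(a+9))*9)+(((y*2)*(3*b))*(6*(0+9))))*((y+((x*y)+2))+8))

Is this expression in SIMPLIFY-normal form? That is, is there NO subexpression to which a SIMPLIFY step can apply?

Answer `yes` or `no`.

Answer: no

Derivation:
Expression: ((((3*(a+9))*9)+(((y*2)*(3*b))*(6*(0+9))))*((y+((x*y)+2))+8))
Scanning for simplifiable subexpressions (pre-order)...
  at root: ((((3*(a+9))*9)+(((y*2)*(3*b))*(6*(0+9))))*((y+((x*y)+2))+8)) (not simplifiable)
  at L: (((3*(a+9))*9)+(((y*2)*(3*b))*(6*(0+9)))) (not simplifiable)
  at LL: ((3*(a+9))*9) (not simplifiable)
  at LLL: (3*(a+9)) (not simplifiable)
  at LLLR: (a+9) (not simplifiable)
  at LR: (((y*2)*(3*b))*(6*(0+9))) (not simplifiable)
  at LRL: ((y*2)*(3*b)) (not simplifiable)
  at LRLL: (y*2) (not simplifiable)
  at LRLR: (3*b) (not simplifiable)
  at LRR: (6*(0+9)) (not simplifiable)
  at LRRR: (0+9) (SIMPLIFIABLE)
  at R: ((y+((x*y)+2))+8) (not simplifiable)
  at RL: (y+((x*y)+2)) (not simplifiable)
  at RLR: ((x*y)+2) (not simplifiable)
  at RLRL: (x*y) (not simplifiable)
Found simplifiable subexpr at path LRRR: (0+9)
One SIMPLIFY step would give: ((((3*(a+9))*9)+(((y*2)*(3*b))*(6*9)))*((y+((x*y)+2))+8))
-> NOT in normal form.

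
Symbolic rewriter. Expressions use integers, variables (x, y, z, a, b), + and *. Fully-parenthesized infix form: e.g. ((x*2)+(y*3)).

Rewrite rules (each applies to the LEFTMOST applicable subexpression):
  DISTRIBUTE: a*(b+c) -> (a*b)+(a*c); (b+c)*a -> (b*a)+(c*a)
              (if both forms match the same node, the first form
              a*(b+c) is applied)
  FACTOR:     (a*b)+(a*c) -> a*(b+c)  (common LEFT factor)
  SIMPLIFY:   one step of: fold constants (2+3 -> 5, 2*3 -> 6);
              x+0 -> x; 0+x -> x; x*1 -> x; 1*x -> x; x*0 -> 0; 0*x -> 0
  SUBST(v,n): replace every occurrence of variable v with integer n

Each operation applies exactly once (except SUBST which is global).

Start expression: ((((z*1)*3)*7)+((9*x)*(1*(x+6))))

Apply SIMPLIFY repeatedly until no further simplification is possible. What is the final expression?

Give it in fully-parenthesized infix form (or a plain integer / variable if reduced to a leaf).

Answer: (((z*3)*7)+((9*x)*(x+6)))

Derivation:
Start: ((((z*1)*3)*7)+((9*x)*(1*(x+6))))
Step 1: at LLL: (z*1) -> z; overall: ((((z*1)*3)*7)+((9*x)*(1*(x+6)))) -> (((z*3)*7)+((9*x)*(1*(x+6))))
Step 2: at RR: (1*(x+6)) -> (x+6); overall: (((z*3)*7)+((9*x)*(1*(x+6)))) -> (((z*3)*7)+((9*x)*(x+6)))
Fixed point: (((z*3)*7)+((9*x)*(x+6)))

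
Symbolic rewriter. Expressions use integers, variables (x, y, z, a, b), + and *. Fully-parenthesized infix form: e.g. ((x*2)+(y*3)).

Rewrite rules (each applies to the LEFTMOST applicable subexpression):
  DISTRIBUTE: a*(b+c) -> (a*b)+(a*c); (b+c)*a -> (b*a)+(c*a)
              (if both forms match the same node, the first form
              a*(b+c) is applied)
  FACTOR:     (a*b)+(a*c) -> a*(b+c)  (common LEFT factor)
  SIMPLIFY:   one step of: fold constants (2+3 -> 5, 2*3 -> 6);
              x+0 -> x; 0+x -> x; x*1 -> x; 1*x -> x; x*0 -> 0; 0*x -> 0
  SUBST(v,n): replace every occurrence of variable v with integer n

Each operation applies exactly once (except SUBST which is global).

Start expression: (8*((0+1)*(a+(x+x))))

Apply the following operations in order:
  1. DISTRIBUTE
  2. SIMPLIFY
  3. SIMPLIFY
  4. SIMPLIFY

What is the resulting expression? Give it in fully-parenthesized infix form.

Start: (8*((0+1)*(a+(x+x))))
Apply DISTRIBUTE at R (target: ((0+1)*(a+(x+x)))): (8*((0+1)*(a+(x+x)))) -> (8*(((0+1)*a)+((0+1)*(x+x))))
Apply SIMPLIFY at RLL (target: (0+1)): (8*(((0+1)*a)+((0+1)*(x+x)))) -> (8*((1*a)+((0+1)*(x+x))))
Apply SIMPLIFY at RL (target: (1*a)): (8*((1*a)+((0+1)*(x+x)))) -> (8*(a+((0+1)*(x+x))))
Apply SIMPLIFY at RRL (target: (0+1)): (8*(a+((0+1)*(x+x)))) -> (8*(a+(1*(x+x))))

Answer: (8*(a+(1*(x+x))))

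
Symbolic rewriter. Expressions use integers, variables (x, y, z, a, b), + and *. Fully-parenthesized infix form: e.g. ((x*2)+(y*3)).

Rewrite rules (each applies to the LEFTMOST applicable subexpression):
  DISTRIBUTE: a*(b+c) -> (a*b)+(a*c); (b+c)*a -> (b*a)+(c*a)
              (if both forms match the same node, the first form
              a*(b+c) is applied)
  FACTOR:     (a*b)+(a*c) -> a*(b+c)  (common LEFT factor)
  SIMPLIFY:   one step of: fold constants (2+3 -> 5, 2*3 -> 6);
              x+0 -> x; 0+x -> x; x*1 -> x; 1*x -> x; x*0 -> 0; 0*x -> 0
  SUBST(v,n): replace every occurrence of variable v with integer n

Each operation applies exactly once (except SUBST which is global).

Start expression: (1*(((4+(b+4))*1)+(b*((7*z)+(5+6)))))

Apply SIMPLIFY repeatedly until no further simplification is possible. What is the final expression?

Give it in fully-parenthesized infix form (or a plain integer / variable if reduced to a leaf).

Start: (1*(((4+(b+4))*1)+(b*((7*z)+(5+6)))))
Step 1: at root: (1*(((4+(b+4))*1)+(b*((7*z)+(5+6))))) -> (((4+(b+4))*1)+(b*((7*z)+(5+6)))); overall: (1*(((4+(b+4))*1)+(b*((7*z)+(5+6))))) -> (((4+(b+4))*1)+(b*((7*z)+(5+6))))
Step 2: at L: ((4+(b+4))*1) -> (4+(b+4)); overall: (((4+(b+4))*1)+(b*((7*z)+(5+6)))) -> ((4+(b+4))+(b*((7*z)+(5+6))))
Step 3: at RRR: (5+6) -> 11; overall: ((4+(b+4))+(b*((7*z)+(5+6)))) -> ((4+(b+4))+(b*((7*z)+11)))
Fixed point: ((4+(b+4))+(b*((7*z)+11)))

Answer: ((4+(b+4))+(b*((7*z)+11)))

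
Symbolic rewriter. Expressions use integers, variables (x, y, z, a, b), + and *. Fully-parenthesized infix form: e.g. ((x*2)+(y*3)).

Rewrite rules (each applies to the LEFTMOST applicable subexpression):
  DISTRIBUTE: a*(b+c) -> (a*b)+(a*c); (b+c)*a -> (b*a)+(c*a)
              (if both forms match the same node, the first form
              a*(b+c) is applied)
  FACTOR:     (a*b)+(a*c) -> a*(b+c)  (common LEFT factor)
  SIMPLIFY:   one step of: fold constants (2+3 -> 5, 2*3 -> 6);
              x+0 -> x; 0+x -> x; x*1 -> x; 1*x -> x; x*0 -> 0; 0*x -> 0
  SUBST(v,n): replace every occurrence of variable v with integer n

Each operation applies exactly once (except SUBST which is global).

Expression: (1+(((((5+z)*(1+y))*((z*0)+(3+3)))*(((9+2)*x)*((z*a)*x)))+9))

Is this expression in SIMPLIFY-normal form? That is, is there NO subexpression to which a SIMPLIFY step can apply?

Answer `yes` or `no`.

Expression: (1+(((((5+z)*(1+y))*((z*0)+(3+3)))*(((9+2)*x)*((z*a)*x)))+9))
Scanning for simplifiable subexpressions (pre-order)...
  at root: (1+(((((5+z)*(1+y))*((z*0)+(3+3)))*(((9+2)*x)*((z*a)*x)))+9)) (not simplifiable)
  at R: (((((5+z)*(1+y))*((z*0)+(3+3)))*(((9+2)*x)*((z*a)*x)))+9) (not simplifiable)
  at RL: ((((5+z)*(1+y))*((z*0)+(3+3)))*(((9+2)*x)*((z*a)*x))) (not simplifiable)
  at RLL: (((5+z)*(1+y))*((z*0)+(3+3))) (not simplifiable)
  at RLLL: ((5+z)*(1+y)) (not simplifiable)
  at RLLLL: (5+z) (not simplifiable)
  at RLLLR: (1+y) (not simplifiable)
  at RLLR: ((z*0)+(3+3)) (not simplifiable)
  at RLLRL: (z*0) (SIMPLIFIABLE)
  at RLLRR: (3+3) (SIMPLIFIABLE)
  at RLR: (((9+2)*x)*((z*a)*x)) (not simplifiable)
  at RLRL: ((9+2)*x) (not simplifiable)
  at RLRLL: (9+2) (SIMPLIFIABLE)
  at RLRR: ((z*a)*x) (not simplifiable)
  at RLRRL: (z*a) (not simplifiable)
Found simplifiable subexpr at path RLLRL: (z*0)
One SIMPLIFY step would give: (1+(((((5+z)*(1+y))*(0+(3+3)))*(((9+2)*x)*((z*a)*x)))+9))
-> NOT in normal form.

Answer: no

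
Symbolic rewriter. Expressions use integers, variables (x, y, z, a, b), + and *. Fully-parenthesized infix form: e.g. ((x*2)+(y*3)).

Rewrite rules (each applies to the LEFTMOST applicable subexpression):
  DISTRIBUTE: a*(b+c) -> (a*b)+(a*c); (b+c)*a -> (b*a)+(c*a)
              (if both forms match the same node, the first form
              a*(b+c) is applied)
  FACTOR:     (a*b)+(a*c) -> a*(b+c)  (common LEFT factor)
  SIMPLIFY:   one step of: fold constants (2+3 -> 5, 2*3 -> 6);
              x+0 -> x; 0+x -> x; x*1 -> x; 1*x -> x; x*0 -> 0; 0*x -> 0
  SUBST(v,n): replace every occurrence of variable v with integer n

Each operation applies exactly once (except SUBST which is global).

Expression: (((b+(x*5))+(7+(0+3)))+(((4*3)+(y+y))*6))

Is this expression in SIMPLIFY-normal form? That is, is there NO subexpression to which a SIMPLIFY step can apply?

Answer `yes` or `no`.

Answer: no

Derivation:
Expression: (((b+(x*5))+(7+(0+3)))+(((4*3)+(y+y))*6))
Scanning for simplifiable subexpressions (pre-order)...
  at root: (((b+(x*5))+(7+(0+3)))+(((4*3)+(y+y))*6)) (not simplifiable)
  at L: ((b+(x*5))+(7+(0+3))) (not simplifiable)
  at LL: (b+(x*5)) (not simplifiable)
  at LLR: (x*5) (not simplifiable)
  at LR: (7+(0+3)) (not simplifiable)
  at LRR: (0+3) (SIMPLIFIABLE)
  at R: (((4*3)+(y+y))*6) (not simplifiable)
  at RL: ((4*3)+(y+y)) (not simplifiable)
  at RLL: (4*3) (SIMPLIFIABLE)
  at RLR: (y+y) (not simplifiable)
Found simplifiable subexpr at path LRR: (0+3)
One SIMPLIFY step would give: (((b+(x*5))+(7+3))+(((4*3)+(y+y))*6))
-> NOT in normal form.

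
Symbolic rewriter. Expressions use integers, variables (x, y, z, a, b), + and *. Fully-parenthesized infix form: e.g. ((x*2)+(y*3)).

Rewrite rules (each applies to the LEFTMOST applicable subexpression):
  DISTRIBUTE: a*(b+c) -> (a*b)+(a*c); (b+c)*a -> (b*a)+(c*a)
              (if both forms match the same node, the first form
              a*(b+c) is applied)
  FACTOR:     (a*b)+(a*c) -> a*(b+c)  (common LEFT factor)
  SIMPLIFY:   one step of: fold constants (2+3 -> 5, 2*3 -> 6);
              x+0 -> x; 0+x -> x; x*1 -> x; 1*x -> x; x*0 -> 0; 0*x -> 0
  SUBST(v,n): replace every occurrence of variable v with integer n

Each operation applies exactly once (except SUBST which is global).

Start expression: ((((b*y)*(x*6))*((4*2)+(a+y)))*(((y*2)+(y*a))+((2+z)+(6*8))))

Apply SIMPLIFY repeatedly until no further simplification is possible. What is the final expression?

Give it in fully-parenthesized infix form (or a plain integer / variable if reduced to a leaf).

Answer: ((((b*y)*(x*6))*(8+(a+y)))*(((y*2)+(y*a))+((2+z)+48)))

Derivation:
Start: ((((b*y)*(x*6))*((4*2)+(a+y)))*(((y*2)+(y*a))+((2+z)+(6*8))))
Step 1: at LRL: (4*2) -> 8; overall: ((((b*y)*(x*6))*((4*2)+(a+y)))*(((y*2)+(y*a))+((2+z)+(6*8)))) -> ((((b*y)*(x*6))*(8+(a+y)))*(((y*2)+(y*a))+((2+z)+(6*8))))
Step 2: at RRR: (6*8) -> 48; overall: ((((b*y)*(x*6))*(8+(a+y)))*(((y*2)+(y*a))+((2+z)+(6*8)))) -> ((((b*y)*(x*6))*(8+(a+y)))*(((y*2)+(y*a))+((2+z)+48)))
Fixed point: ((((b*y)*(x*6))*(8+(a+y)))*(((y*2)+(y*a))+((2+z)+48)))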